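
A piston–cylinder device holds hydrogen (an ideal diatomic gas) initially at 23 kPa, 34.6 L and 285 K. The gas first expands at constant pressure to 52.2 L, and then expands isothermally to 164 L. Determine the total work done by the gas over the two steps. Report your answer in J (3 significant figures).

W_total ≈ 1780 J

Step 1 (isobaric): W = PΔV = (23 kPa)(52.2 − 34.6 L) = 404.8 J.
After step 1: P = 23 kPa, V = 52.2 L, T = 430 K.
Step 2 (isothermal): W = P₁V₁ ln(V₂/V₁) = (1201) ln(164/52.2) = 1374 J.
W_total = 404.8 + 1374 = 1779 J.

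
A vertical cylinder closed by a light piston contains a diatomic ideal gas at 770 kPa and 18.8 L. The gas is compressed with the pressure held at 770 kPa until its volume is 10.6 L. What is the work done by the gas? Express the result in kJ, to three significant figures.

Isobaric: W = P ΔV.
W = (770 kPa)(10.6 − 18.8 L) = (770)(-8.2) = -6314 J.

W ≈ -6.31 kJ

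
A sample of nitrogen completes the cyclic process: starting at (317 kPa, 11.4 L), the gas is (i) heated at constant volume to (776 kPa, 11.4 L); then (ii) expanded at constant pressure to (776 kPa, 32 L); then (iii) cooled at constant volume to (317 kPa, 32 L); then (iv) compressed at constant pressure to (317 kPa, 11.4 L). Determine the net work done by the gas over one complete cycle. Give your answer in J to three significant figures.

W_net ≈ 9460 J

Constant-volume legs do no work.
W(ii) = (776)(32 − 11.4) = 15986 J; W(iv) = (317)(11.4 − 32) = -6530 J.
W_net = 15986 − 6530 = 9455 J (the clockwise enclosed area).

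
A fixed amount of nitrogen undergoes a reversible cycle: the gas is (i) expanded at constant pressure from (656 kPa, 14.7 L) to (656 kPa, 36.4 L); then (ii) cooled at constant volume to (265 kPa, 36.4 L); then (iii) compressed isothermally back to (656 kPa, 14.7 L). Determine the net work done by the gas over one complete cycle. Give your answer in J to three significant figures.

W_net ≈ 5490 J

Leg (i): W = PΔV = (656)(36.4 − 14.7) = 14235 J.
Leg (ii): W = 0.
Leg (iii): W = PᵢVᵢ ln(V_f/Vᵢ) = (9646) ln(14.7/36.4) = -8746 J.
W_net = 14235 − 8746 = 5489 J.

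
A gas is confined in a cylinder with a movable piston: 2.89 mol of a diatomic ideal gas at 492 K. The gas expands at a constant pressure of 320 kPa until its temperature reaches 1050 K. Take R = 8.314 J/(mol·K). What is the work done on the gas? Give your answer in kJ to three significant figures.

W ≈ -13.4 kJ

Isobaric: W = P ΔV = nR ΔT.
W = (2.89)(8.314)(1050 − 492) = 13407 J.
Work on gas = −W_by = -13407 J.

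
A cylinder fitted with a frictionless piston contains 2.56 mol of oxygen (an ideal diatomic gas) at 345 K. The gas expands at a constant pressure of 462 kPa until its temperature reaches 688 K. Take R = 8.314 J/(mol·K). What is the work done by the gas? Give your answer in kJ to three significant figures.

Isobaric: W = P ΔV = nR ΔT.
W = (2.56)(8.314)(688 − 345) = 7300 J.

W ≈ 7.30 kJ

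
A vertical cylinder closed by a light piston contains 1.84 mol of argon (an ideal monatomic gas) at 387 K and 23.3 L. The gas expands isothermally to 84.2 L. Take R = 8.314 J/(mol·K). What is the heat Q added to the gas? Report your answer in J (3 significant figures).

Isothermal ⇒ ΔU = 0, so Q = W = nRT ln(V₂/V₁).
Q = (1.84)(8.314)(387) ln(84.2/23.3) = 5920 × 1.285 = 7606 J.

Q ≈ 7610 J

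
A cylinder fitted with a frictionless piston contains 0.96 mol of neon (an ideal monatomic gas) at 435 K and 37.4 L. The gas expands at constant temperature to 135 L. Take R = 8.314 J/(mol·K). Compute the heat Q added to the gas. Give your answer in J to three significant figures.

Q ≈ 4460 J

Isothermal ⇒ ΔU = 0, so Q = W = nRT ln(V₂/V₁).
Q = (0.96)(8.314)(435) ln(135/37.4) = 3472 × 1.284 = 4457 J.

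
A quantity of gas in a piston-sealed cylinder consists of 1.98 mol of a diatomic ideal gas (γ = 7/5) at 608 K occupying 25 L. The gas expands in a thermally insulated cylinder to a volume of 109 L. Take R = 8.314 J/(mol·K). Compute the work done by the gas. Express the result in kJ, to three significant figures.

W ≈ 11.1 kJ

Adiabatic: TV^(γ−1) = const with γ = 7/5.
T₂ = T₁ (V₁/V₂)^(γ−1) = 608 × (25/109)^0.4 = 608 × 0.5549 = 337.4 K.
W_by = nCᵥ(T₁ − T₂) = (1.98)(20.79)(608 − 337.4) = 11138 J.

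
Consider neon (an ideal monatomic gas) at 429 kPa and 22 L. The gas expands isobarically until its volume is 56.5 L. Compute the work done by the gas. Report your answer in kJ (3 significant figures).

W ≈ 14.8 kJ

Isobaric: W = P ΔV.
W = (429 kPa)(56.5 − 22 L) = (429)(34.5) = 14800 J.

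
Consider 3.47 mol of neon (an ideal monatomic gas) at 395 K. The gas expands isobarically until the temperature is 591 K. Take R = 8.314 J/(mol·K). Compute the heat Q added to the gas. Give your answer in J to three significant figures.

Q ≈ 14100 J

Isobaric: W = nRΔT = (3.47)(8.314)(196) = 5655 J.
ΔU = nCᵥΔT with Cᵥ = 3R/2: ΔU = (3.47)(12.47)(196) = 8482 J.
Q = ΔU + W = 8482 + 5655 = 14136 J.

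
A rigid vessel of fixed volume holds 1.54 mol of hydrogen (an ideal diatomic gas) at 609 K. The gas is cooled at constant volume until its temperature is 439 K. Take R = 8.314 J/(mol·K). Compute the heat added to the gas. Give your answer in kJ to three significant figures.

Constant volume ⇒ W = 0, so Q = ΔU = nCᵥΔT with Cᵥ = 5R/2 = 20.79 J/(mol·K).
ΔU = (1.54)(20.79)(439 − 609) = -5442 J.

Q ≈ -5.44 kJ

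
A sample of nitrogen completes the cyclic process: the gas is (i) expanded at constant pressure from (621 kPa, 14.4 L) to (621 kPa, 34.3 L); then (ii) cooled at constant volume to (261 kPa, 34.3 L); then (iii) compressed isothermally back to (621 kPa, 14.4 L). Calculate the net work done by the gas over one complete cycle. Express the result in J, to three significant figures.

Leg (i): W = PΔV = (621)(34.3 − 14.4) = 12358 J.
Leg (ii): W = 0.
Leg (iii): W = PᵢVᵢ ln(V_f/Vᵢ) = (8952) ln(14.4/34.3) = -7770 J.
W_net = 12358 − 7770 = 4588 J.

W_net ≈ 4590 J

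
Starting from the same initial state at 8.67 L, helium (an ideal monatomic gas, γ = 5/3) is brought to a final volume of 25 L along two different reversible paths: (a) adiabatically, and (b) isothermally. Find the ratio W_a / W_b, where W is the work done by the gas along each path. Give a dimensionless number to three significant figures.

Path (a) adiabatic: W = P₁V₁(1 − (V₁/V₂)^(γ−1))/(γ−1) → W_a/(P₁V₁) = 0.7596.
Path (b) isothermal: W = P₁V₁ ln(V₂/V₁) → W_b/(P₁V₁) = 1.059.
W_a / W_b = 0.7596 / 1.059 = 0.7173.

W_a / W_b ≈ 0.717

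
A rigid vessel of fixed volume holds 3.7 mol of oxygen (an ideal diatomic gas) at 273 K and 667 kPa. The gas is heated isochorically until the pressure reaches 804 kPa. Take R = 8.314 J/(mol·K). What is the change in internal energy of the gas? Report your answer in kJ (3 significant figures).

ΔU ≈ 4.31 kJ

Constant volume ⇒ W = 0, so Q = ΔU = nCᵥΔT with Cᵥ = 5R/2 = 20.79 J/(mol·K).
At constant V, T₂/T₁ = P₂/P₁ ⇒ ΔT = T₁(P₂/P₁ − 1) = 273·(804/667 − 1) = 56.07 K.
ΔU = (3.7)(20.79)(56.07) = 4312 J.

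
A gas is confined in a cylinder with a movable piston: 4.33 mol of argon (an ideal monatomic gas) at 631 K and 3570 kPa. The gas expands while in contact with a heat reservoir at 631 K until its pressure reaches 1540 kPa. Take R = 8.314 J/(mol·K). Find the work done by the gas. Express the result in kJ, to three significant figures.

W ≈ 19.1 kJ

Isothermal process: W = nRT ln(V₂/V₁) = nRT ln(P₁/P₂).
W = (4.33)(8.314)(631) × ln(3570/1540)
  = 22716 × ln(2.318) = 22716 × 0.8408
W_by_gas = 19099 J.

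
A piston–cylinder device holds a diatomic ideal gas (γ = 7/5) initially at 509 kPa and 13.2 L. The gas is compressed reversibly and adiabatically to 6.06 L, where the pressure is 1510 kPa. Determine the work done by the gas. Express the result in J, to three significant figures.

Adiabatic: W = (P₁V₁ − P₂V₂)/(γ − 1) with γ = 7/5.
P₁V₁ = 6719 J, P₂V₂ = 9151 J.
W = (6719 − 9151) / 0.4 = -6079 J.

W ≈ -6080 J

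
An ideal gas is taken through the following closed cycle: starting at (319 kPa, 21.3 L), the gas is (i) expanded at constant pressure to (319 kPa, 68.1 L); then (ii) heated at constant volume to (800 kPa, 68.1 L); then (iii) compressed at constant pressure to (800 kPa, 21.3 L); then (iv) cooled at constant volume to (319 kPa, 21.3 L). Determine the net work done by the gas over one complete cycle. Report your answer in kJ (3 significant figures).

Constant-volume legs do no work.
W(i) = (319)(68.1 − 21.3) = 14929 J; W(iii) = (800)(21.3 − 68.1) = -37440 J.
W_net = 14929 − 37440 = -22511 J (the counter-clockwise enclosed area).

W_net ≈ -22.5 kJ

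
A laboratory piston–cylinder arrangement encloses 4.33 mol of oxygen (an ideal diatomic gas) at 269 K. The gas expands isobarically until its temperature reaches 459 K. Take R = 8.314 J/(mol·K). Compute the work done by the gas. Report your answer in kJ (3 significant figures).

Isobaric: W = P ΔV = nR ΔT.
W = (4.33)(8.314)(459 − 269) = 6840 J.

W ≈ 6.84 kJ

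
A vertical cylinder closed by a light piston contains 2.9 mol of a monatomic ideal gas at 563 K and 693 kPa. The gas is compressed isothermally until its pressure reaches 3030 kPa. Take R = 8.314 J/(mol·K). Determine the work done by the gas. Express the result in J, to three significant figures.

W ≈ -20000 J

Isothermal process: W = nRT ln(V₂/V₁) = nRT ln(P₁/P₂).
W = (2.9)(8.314)(563) × ln(693/3030)
  = 13574 × ln(0.2287) = 13574 × -1.475
W_by_gas = -20026 J.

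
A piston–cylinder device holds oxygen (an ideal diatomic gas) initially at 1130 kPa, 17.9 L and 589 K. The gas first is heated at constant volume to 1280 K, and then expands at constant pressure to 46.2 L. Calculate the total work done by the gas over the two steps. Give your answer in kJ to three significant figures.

Step 1 (isochoric): W = 0 (constant volume).
After step 1: P = 2456 kPa (V unchanged).
Step 2 (isobaric): W = PΔV = (2456 kPa)(46.2 − 17.9 L) = 69496 J.
W_total = 0 + 69496 = 69496 J.

W_total ≈ 69.5 kJ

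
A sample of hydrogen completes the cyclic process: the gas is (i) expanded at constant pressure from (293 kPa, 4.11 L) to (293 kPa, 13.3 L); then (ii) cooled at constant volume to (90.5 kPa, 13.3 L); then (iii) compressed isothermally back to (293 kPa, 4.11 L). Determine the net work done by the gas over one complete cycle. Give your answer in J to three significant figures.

Leg (i): W = PΔV = (293)(13.3 − 4.11) = 2693 J.
Leg (ii): W = 0.
Leg (iii): W = PᵢVᵢ ln(V_f/Vᵢ) = (1204) ln(4.11/13.3) = -1413 J.
W_net = 2693 − 1413 = 1279 J.

W_net ≈ 1280 J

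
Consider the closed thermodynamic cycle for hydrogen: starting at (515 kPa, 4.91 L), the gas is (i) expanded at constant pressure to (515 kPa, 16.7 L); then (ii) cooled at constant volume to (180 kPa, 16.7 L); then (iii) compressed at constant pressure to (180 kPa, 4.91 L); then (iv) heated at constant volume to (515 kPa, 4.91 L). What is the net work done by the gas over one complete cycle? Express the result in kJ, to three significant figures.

Constant-volume legs do no work.
W(i) = (515)(16.7 − 4.91) = 6072 J; W(iii) = (180)(4.91 − 16.7) = -2122 J.
W_net = 6072 − 2122 = 3950 J (the clockwise enclosed area).

W_net ≈ 3.95 kJ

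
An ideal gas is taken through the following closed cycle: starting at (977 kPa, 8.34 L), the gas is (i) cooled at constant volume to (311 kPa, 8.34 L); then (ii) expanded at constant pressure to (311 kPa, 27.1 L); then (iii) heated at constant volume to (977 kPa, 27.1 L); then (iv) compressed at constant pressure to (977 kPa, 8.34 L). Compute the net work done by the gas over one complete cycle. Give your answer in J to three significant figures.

W_net ≈ -12500 J

Constant-volume legs do no work.
W(ii) = (311)(27.1 − 8.34) = 5834 J; W(iv) = (977)(8.34 − 27.1) = -18329 J.
W_net = 5834 − 18329 = -12494 J (the counter-clockwise enclosed area).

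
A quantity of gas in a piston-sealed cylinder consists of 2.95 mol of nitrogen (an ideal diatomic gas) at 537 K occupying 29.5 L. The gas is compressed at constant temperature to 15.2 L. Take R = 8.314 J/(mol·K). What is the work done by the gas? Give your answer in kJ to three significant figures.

W ≈ -8.73 kJ

Isothermal: W = nRT ln(V₂/V₁).
W = (2.95)(8.314)(537) × ln(15.2/29.5)
  = 13171 × -0.6631
W_by_gas = -8733 J.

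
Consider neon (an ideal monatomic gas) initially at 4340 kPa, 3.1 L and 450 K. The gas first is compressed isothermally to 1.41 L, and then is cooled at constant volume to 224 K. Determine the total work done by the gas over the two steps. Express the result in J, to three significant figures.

Step 1 (isothermal): W = P₁V₁ ln(V₂/V₁) = (13454) ln(1.41/3.1) = -10599 J.
Step 2 (isochoric): W = 0 (constant volume).
W_total = -10599 + 0 = -10599 J.

W_total ≈ -10600 J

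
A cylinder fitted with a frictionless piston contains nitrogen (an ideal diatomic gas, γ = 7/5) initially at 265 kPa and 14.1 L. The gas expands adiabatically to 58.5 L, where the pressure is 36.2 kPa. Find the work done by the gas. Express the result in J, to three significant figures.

Adiabatic: W = (P₁V₁ − P₂V₂)/(γ − 1) with γ = 7/5.
P₁V₁ = 3736 J, P₂V₂ = 2118 J.
W = (3736 − 2118) / 0.4 = 4047 J.

W ≈ 4050 J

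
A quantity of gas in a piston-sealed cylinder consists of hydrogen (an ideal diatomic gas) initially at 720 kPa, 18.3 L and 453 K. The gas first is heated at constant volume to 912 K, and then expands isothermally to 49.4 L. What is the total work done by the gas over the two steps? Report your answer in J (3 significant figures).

Step 1 (isochoric): W = 0 (constant volume).
After step 1: P = 1450 kPa (V unchanged).
Step 2 (isothermal): W = P₁V₁ ln(V₂/V₁) = (26527) ln(49.4/18.3) = 26342 J.
W_total = 0 + 26342 = 26342 J.

W_total ≈ 26300 J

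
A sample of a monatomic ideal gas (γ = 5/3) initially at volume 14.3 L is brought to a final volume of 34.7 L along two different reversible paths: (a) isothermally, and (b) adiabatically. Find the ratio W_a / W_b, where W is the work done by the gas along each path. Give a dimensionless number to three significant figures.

Path (a) isothermal: W = P₁V₁ ln(V₂/V₁) → W_a/(P₁V₁) = 0.8865.
Path (b) adiabatic: W = P₁V₁(1 − (V₁/V₂)^(γ−1))/(γ−1) → W_b/(P₁V₁) = 0.6693.
W_a / W_b = 0.8865 / 0.6693 = 1.324.

W_a / W_b ≈ 1.32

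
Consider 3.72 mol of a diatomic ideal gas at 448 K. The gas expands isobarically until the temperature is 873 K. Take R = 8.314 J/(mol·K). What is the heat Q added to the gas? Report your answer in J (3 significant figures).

Q ≈ 46000 J

Isobaric: W = nRΔT = (3.72)(8.314)(425) = 13144 J.
ΔU = nCᵥΔT with Cᵥ = 5R/2: ΔU = (3.72)(20.79)(425) = 32861 J.
Q = ΔU + W = 32861 + 13144 = 46006 J.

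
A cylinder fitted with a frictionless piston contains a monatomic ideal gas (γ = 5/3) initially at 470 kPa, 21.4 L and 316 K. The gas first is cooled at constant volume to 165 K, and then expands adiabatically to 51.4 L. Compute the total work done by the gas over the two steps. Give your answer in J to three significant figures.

Step 1 (isochoric): W = 0 (constant volume).
After step 1: P = 245.4 kPa (V unchanged).
Step 2 (adiabatic): W = (P₁V₁ − P₂V₂)/(γ−1) = (5252 − 2928)/0.667 = 3485 J.
W_total = 0 + 3485 = 3485 J.

W_total ≈ 3490 J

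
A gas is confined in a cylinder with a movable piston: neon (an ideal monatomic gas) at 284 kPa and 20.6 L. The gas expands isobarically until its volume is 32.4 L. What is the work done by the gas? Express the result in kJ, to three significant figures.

W ≈ 3.35 kJ

Isobaric: W = P ΔV.
W = (284 kPa)(32.4 − 20.6 L) = (284)(11.8) = 3351 J.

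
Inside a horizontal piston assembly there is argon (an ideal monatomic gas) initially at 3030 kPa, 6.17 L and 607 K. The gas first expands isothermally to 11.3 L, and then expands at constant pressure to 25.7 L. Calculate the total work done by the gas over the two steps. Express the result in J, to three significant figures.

Step 1 (isothermal): W = P₁V₁ ln(V₂/V₁) = (18695) ln(11.3/6.17) = 11312 J.
After step 1: P = 1654 kPa, V = 11.3 L, T = 607 K.
Step 2 (isobaric): W = PΔV = (1654 kPa)(25.7 − 11.3 L) = 23824 J.
W_total = 11312 + 23824 = 35136 J.

W_total ≈ 35100 J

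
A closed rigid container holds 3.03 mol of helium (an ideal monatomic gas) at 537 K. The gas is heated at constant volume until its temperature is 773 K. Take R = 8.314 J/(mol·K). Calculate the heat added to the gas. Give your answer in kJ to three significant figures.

Q ≈ 8.92 kJ

Constant volume ⇒ W = 0, so Q = ΔU = nCᵥΔT with Cᵥ = 3R/2 = 12.47 J/(mol·K).
ΔU = (3.03)(12.47)(773 − 537) = 8918 J.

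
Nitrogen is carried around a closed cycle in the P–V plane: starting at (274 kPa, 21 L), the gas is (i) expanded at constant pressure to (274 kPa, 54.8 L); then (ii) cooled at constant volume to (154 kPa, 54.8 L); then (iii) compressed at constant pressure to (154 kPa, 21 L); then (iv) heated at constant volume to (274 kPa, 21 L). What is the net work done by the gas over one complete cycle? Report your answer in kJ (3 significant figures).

W_net ≈ 4.06 kJ

Constant-volume legs do no work.
W(i) = (274)(54.8 − 21) = 9261 J; W(iii) = (154)(21 − 54.8) = -5205 J.
W_net = 9261 − 5205 = 4056 J (the clockwise enclosed area).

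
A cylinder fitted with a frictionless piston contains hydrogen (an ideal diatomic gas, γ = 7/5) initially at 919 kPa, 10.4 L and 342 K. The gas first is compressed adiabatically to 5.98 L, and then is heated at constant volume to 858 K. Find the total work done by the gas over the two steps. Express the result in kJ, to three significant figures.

Step 1 (adiabatic): W = (P₁V₁ − P₂V₂)/(γ−1) = (9558 − 11926)/0.4 = -5920 J.
Step 2 (isochoric): W = 0 (constant volume).
W_total = -5920 + 0 = -5920 J.

W_total ≈ -5.92 kJ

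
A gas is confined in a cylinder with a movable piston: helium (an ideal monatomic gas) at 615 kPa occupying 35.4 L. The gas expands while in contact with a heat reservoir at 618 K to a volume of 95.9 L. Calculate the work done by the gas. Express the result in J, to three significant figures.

W ≈ 21700 J

Isothermal: W = nRT ln(V₂/V₁) = P₁V₁ ln(V₂/V₁).
P₁V₁ = (615 kPa)(35.4 L) = 21771 J.
W = 21771 × ln(95.9/35.4) = 21771 × 0.9966
W_by_gas = 21697 J.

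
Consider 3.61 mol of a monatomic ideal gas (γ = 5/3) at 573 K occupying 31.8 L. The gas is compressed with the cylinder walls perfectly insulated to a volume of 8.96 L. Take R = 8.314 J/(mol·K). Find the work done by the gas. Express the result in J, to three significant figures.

Adiabatic: TV^(γ−1) = const with γ = 5/3.
T₂ = T₁ (V₁/V₂)^(γ−1) = 573 × (31.8/8.96)^0.667 = 573 × 2.327 = 1333 K.
W_by = nCᵥ(T₁ − T₂) = (3.61)(12.47)(573 − 1333) = -34225 J.

W ≈ -34200 J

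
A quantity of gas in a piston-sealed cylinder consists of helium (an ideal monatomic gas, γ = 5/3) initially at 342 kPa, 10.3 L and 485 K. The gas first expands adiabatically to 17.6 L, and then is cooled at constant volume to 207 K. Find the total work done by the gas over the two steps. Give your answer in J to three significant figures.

W_total ≈ 1590 J

Step 1 (adiabatic): W = (P₁V₁ − P₂V₂)/(γ−1) = (3523 − 2465)/0.667 = 1587 J.
Step 2 (isochoric): W = 0 (constant volume).
W_total = 1587 + 0 = 1587 J.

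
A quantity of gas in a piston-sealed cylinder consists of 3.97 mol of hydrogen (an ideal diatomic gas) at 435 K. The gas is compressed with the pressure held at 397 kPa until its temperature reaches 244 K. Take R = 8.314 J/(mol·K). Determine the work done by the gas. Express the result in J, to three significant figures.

W ≈ -6300 J

Isobaric: W = P ΔV = nR ΔT.
W = (3.97)(8.314)(244 − 435) = -6304 J.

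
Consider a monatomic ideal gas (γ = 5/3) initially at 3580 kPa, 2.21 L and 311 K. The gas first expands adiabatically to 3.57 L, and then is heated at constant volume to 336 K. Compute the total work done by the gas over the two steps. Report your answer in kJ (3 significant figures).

Step 1 (adiabatic): W = (P₁V₁ − P₂V₂)/(γ−1) = (7912 − 5747)/0.667 = 3248 J.
Step 2 (isochoric): W = 0 (constant volume).
W_total = 3248 + 0 = 3248 J.

W_total ≈ 3.25 kJ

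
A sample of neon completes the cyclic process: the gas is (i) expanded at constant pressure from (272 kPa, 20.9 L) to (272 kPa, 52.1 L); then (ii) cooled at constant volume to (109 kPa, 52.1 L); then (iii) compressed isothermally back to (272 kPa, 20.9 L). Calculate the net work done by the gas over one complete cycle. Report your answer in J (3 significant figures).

W_net ≈ 3300 J

Leg (i): W = PΔV = (272)(52.1 − 20.9) = 8486 J.
Leg (ii): W = 0.
Leg (iii): W = PᵢVᵢ ln(V_f/Vᵢ) = (5679) ln(20.9/52.1) = -5187 J.
W_net = 8486 − 5187 = 3299 J.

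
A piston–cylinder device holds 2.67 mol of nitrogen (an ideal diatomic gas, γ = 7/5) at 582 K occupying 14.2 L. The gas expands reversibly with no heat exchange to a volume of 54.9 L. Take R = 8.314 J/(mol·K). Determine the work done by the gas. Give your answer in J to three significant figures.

Adiabatic: TV^(γ−1) = const with γ = 7/5.
T₂ = T₁ (V₁/V₂)^(γ−1) = 582 × (14.2/54.9)^0.4 = 582 × 0.5822 = 338.9 K.
W_by = nCᵥ(T₁ − T₂) = (2.67)(20.79)(582 − 338.9) = 13494 J.

W ≈ 13500 J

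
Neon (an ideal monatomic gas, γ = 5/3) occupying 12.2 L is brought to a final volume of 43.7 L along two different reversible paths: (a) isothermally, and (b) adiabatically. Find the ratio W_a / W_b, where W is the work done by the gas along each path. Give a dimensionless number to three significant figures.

W_a / W_b ≈ 1.48

Path (a) isothermal: W = P₁V₁ ln(V₂/V₁) → W_a/(P₁V₁) = 1.276.
Path (b) adiabatic: W = P₁V₁(1 − (V₁/V₂)^(γ−1))/(γ−1) → W_b/(P₁V₁) = 0.8593.
W_a / W_b = 1.276 / 0.8593 = 1.485.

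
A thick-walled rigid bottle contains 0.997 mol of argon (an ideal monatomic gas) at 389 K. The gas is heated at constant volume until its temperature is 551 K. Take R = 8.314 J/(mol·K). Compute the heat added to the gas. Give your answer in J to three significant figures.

Q ≈ 2010 J

Constant volume ⇒ W = 0, so Q = ΔU = nCᵥΔT with Cᵥ = 3R/2 = 12.47 J/(mol·K).
ΔU = (0.997)(12.47)(551 − 389) = 2014 J.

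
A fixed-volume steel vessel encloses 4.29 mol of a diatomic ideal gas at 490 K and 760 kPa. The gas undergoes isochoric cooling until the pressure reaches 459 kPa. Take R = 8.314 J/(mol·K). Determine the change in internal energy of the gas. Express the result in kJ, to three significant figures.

Constant volume ⇒ W = 0, so Q = ΔU = nCᵥΔT with Cᵥ = 5R/2 = 20.79 J/(mol·K).
At constant V, T₂/T₁ = P₂/P₁ ⇒ ΔT = T₁(P₂/P₁ − 1) = 490·(459/760 − 1) = -194.1 K.
ΔU = (4.29)(20.79)(-194.1) = -17304 J.

ΔU ≈ -17.3 kJ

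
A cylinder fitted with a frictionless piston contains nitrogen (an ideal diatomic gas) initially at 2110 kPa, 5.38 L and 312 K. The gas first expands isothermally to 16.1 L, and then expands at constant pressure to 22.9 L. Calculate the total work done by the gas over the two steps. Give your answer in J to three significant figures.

Step 1 (isothermal): W = P₁V₁ ln(V₂/V₁) = (11352) ln(16.1/5.38) = 12443 J.
After step 1: P = 705.1 kPa, V = 16.1 L, T = 312 K.
Step 2 (isobaric): W = PΔV = (705.1 kPa)(22.9 − 16.1 L) = 4795 J.
W_total = 12443 + 4795 = 17238 J.

W_total ≈ 17200 J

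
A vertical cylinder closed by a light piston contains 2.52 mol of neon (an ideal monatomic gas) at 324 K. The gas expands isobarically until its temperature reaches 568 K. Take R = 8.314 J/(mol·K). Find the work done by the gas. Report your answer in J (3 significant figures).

W ≈ 5110 J

Isobaric: W = P ΔV = nR ΔT.
W = (2.52)(8.314)(568 − 324) = 5112 J.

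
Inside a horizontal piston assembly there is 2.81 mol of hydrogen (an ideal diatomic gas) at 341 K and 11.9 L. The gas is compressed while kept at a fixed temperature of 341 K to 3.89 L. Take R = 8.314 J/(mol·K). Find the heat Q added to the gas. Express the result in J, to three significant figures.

Isothermal ⇒ ΔU = 0, so Q = W = nRT ln(V₂/V₁).
Q = (2.81)(8.314)(341) ln(3.89/11.9) = 7967 × -1.118 = -8908 J.

Q ≈ -8910 J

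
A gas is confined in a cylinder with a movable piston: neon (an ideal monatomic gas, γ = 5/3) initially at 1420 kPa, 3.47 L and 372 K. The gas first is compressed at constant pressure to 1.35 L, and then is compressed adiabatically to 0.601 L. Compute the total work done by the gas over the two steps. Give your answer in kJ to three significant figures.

Step 1 (isobaric): W = PΔV = (1420 kPa)(1.35 − 3.47 L) = -3010 J.
After step 1: P = 1420 kPa, V = 1.35 L, T = 144.7 K.
Step 2 (adiabatic): W = (P₁V₁ − P₂V₂)/(γ−1) = (1917 − 3288)/0.667 = -2056 J.
W_total = -3010 − 2056 = -5067 J.

W_total ≈ -5.07 kJ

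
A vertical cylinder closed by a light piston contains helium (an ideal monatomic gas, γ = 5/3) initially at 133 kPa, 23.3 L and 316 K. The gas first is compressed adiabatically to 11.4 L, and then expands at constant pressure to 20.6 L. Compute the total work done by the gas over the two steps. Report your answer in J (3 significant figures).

W_total ≈ 1190 J

Step 1 (adiabatic): W = (P₁V₁ − P₂V₂)/(γ−1) = (3099 − 4991)/0.667 = -2838 J.
After step 1: P = 437.8 kPa, V = 11.4 L, T = 508.9 K.
Step 2 (isobaric): W = PΔV = (437.8 kPa)(20.6 − 11.4 L) = 4028 J.
W_total = -2838 + 4028 = 1190 J.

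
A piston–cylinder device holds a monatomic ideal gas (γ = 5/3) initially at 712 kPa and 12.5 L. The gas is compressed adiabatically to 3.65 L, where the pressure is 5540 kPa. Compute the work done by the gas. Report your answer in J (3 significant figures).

Adiabatic: W = (P₁V₁ − P₂V₂)/(γ − 1) with γ = 5/3.
P₁V₁ = 8900 J, P₂V₂ = 20221 J.
W = (8900 − 20221) / 0.6667 = -16981 J.

W ≈ -17000 J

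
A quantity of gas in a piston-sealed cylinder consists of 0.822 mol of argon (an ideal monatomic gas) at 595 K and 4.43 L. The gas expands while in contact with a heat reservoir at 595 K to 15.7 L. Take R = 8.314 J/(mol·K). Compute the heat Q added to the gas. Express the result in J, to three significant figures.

Q ≈ 5140 J

Isothermal ⇒ ΔU = 0, so Q = W = nRT ln(V₂/V₁).
Q = (0.822)(8.314)(595) ln(15.7/4.43) = 4066 × 1.265 = 5145 J.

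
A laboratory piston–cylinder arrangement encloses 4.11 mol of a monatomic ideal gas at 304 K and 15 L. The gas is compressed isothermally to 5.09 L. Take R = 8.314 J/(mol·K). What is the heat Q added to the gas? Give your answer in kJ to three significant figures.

Isothermal ⇒ ΔU = 0, so Q = W = nRT ln(V₂/V₁).
Q = (4.11)(8.314)(304) ln(5.09/15) = 10388 × -1.081 = -11227 J.

Q ≈ -11.2 kJ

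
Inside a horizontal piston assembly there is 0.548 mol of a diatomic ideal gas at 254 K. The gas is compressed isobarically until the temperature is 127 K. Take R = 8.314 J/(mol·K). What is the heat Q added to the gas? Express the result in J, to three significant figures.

Isobaric: W = nRΔT = (0.548)(8.314)(-127) = -578.6 J.
ΔU = nCᵥΔT with Cᵥ = 5R/2: ΔU = (0.548)(20.79)(-127) = -1447 J.
Q = ΔU + W = -1447 − 578.6 = -2025 J.

Q ≈ -2030 J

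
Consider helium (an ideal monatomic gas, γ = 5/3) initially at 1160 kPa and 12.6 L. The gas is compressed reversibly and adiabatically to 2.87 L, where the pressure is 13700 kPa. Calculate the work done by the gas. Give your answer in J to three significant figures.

W ≈ -37100 J

Adiabatic: W = (P₁V₁ − P₂V₂)/(γ − 1) with γ = 5/3.
P₁V₁ = 14616 J, P₂V₂ = 39319 J.
W = (14616 − 39319) / 0.6667 = -37054 J.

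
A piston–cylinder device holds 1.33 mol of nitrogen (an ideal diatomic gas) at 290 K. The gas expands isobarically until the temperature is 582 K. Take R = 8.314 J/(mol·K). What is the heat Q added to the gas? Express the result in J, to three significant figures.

Isobaric: W = nRΔT = (1.33)(8.314)(292) = 3229 J.
ΔU = nCᵥΔT with Cᵥ = 5R/2: ΔU = (1.33)(20.79)(292) = 8072 J.
Q = ΔU + W = 8072 + 3229 = 11301 J.

Q ≈ 11300 J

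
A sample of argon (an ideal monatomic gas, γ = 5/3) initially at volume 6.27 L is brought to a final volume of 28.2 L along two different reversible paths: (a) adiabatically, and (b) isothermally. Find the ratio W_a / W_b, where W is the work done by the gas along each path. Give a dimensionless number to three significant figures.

W_a / W_b ≈ 0.631

Path (a) adiabatic: W = P₁V₁(1 − (V₁/V₂)^(γ−1))/(γ−1) → W_a/(P₁V₁) = 0.9495.
Path (b) isothermal: W = P₁V₁ ln(V₂/V₁) → W_b/(P₁V₁) = 1.504.
W_a / W_b = 0.9495 / 1.504 = 0.6315.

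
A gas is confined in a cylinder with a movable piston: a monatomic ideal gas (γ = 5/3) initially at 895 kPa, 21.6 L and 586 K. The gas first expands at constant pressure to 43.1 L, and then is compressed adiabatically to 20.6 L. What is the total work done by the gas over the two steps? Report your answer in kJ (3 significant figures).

Step 1 (isobaric): W = PΔV = (895 kPa)(43.1 − 21.6 L) = 19242 J.
After step 1: P = 895 kPa, V = 43.1 L, T = 1169 K.
Step 2 (adiabatic): W = (P₁V₁ − P₂V₂)/(γ−1) = (38574 − 63102)/0.667 = -36791 J.
W_total = 19242 − 36791 = -17548 J.

W_total ≈ -17.5 kJ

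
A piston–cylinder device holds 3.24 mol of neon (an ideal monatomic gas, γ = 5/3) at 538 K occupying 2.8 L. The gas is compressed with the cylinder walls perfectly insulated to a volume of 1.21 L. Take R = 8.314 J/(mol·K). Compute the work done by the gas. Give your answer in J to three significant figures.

W ≈ -16300 J

Adiabatic: TV^(γ−1) = const with γ = 5/3.
T₂ = T₁ (V₁/V₂)^(γ−1) = 538 × (2.8/1.21)^0.667 = 538 × 1.75 = 941.2 K.
W_by = nCᵥ(T₁ − T₂) = (3.24)(12.47)(538 − 941.2) = -16293 J.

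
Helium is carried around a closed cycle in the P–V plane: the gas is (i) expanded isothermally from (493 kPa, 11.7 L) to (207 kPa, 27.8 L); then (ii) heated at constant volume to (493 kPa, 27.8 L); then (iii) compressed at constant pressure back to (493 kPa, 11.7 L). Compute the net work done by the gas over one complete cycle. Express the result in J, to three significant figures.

W_net ≈ -2950 J

Leg (i): W = PᵢVᵢ ln(V_f/Vᵢ) = (5768) ln(27.8/11.7) = 4992 J.
Leg (ii): W = 0.
Leg (iii): W = PΔV = (493)(11.7 − 27.8) = -7937 J.
W_net = 4992 − 7937 = -2945 J.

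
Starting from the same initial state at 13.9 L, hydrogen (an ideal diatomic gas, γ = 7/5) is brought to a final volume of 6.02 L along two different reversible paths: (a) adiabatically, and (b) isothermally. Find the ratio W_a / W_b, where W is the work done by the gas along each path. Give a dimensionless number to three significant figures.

Path (a) adiabatic: W = P₁V₁(1 − (V₁/V₂)^(γ−1))/(γ−1) → W_a/(P₁V₁) = -0.9939.
Path (b) isothermal: W = P₁V₁ ln(V₂/V₁) → W_b/(P₁V₁) = -0.8368.
W_a / W_b = -0.9939 / -0.8368 = 1.188.

W_a / W_b ≈ 1.19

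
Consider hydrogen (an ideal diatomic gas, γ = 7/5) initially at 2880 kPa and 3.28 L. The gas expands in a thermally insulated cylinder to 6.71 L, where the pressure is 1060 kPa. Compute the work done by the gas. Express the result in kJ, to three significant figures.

W ≈ 5.83 kJ

Adiabatic: W = (P₁V₁ − P₂V₂)/(γ − 1) with γ = 7/5.
P₁V₁ = 9446 J, P₂V₂ = 7113 J.
W = (9446 − 7113) / 0.4 = 5834 J.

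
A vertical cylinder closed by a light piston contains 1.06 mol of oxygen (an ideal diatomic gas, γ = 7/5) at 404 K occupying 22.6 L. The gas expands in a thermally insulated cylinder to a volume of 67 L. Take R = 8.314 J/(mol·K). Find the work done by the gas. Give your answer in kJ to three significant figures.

Adiabatic: TV^(γ−1) = const with γ = 7/5.
T₂ = T₁ (V₁/V₂)^(γ−1) = 404 × (22.6/67)^0.4 = 404 × 0.6475 = 261.6 K.
W_by = nCᵥ(T₁ − T₂) = (1.06)(20.79)(404 − 261.6) = 3138 J.

W ≈ 3.14 kJ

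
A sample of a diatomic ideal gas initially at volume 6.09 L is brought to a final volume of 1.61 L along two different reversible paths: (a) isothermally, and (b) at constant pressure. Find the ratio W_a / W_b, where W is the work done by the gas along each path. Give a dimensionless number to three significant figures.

Path (a) isothermal: W = P₁V₁ ln(V₂/V₁) → W_a/(P₁V₁) = -1.33.
Path (b) isobaric: W = P₁(V₂ − V₁) → W_b/(P₁V₁) = -0.7356.
W_a / W_b = -1.33 / -0.7356 = 1.809.

W_a / W_b ≈ 1.81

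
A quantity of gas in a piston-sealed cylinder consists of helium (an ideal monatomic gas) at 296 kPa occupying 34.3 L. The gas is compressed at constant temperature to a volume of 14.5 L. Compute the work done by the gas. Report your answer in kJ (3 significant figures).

Isothermal: W = nRT ln(V₂/V₁) = P₁V₁ ln(V₂/V₁).
P₁V₁ = (296 kPa)(34.3 L) = 10153 J.
W = 10153 × ln(14.5/34.3) = 10153 × -0.861
W_by_gas = -8742 J.

W ≈ -8.74 kJ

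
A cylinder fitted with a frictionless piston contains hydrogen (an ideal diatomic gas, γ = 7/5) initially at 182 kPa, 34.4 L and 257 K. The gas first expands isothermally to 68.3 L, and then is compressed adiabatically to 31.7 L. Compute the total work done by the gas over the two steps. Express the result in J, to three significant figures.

Step 1 (isothermal): W = P₁V₁ ln(V₂/V₁) = (6261) ln(68.3/34.4) = 4294 J.
After step 1: P = 91.67 kPa, V = 68.3 L, T = 257 K.
Step 2 (adiabatic): W = (P₁V₁ − P₂V₂)/(γ−1) = (6261 − 8511)/0.4 = -5625 J.
W_total = 4294 − 5625 = -1331 J.

W_total ≈ -1330 J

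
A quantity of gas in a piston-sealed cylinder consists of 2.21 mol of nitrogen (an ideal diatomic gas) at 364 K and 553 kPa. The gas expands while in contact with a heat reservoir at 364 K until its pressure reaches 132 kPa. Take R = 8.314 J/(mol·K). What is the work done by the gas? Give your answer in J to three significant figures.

W ≈ 9580 J

Isothermal process: W = nRT ln(V₂/V₁) = nRT ln(P₁/P₂).
W = (2.21)(8.314)(364) × ln(553/132)
  = 6688 × ln(4.189) = 6688 × 1.433
W_by_gas = 9581 J.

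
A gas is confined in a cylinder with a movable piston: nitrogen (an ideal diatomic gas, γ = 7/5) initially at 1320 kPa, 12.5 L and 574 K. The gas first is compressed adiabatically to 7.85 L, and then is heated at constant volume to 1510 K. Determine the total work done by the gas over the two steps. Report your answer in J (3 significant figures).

W_total ≈ -8440 J

Step 1 (adiabatic): W = (P₁V₁ − P₂V₂)/(γ−1) = (16500 − 19875)/0.4 = -8437 J.
Step 2 (isochoric): W = 0 (constant volume).
W_total = -8437 + 0 = -8437 J.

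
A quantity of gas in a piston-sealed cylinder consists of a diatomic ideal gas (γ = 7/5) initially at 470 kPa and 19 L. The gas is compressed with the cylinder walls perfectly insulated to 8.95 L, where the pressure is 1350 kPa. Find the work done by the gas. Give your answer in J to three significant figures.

W ≈ -7880 J

Adiabatic: W = (P₁V₁ − P₂V₂)/(γ − 1) with γ = 7/5.
P₁V₁ = 8930 J, P₂V₂ = 12082 J.
W = (8930 − 12082) / 0.4 = -7881 J.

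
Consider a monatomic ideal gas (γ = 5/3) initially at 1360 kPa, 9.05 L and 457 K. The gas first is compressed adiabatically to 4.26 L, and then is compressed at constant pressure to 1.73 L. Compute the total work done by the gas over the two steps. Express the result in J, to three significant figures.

Step 1 (adiabatic): W = (P₁V₁ − P₂V₂)/(γ−1) = (12308 − 20340)/0.667 = -12048 J.
After step 1: P = 4775 kPa, V = 4.26 L, T = 755.2 K.
Step 2 (isobaric): W = PΔV = (4775 kPa)(1.73 − 4.26 L) = -12080 J.
W_total = -12048 − 12080 = -24127 J.

W_total ≈ -24100 J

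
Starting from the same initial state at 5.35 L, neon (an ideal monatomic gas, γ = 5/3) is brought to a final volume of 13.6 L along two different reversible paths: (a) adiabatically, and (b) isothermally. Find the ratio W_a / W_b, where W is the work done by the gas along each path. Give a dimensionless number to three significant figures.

W_a / W_b ≈ 0.745

Path (a) adiabatic: W = P₁V₁(1 − (V₁/V₂)^(γ−1))/(γ−1) → W_a/(P₁V₁) = 0.6947.
Path (b) isothermal: W = P₁V₁ ln(V₂/V₁) → W_b/(P₁V₁) = 0.933.
W_a / W_b = 0.6947 / 0.933 = 0.7446.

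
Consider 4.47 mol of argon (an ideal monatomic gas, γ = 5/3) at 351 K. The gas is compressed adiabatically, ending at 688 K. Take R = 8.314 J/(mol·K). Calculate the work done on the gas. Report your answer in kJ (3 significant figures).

Adiabatic ⇒ Q = 0, so W_by = −ΔU = nCᵥ(T₁ − T₂).
Cᵥ = 3R/2 = 12.47 J/(mol·K).
W = (4.47)(12.47)(351 − 688) = -18786 J.
Work on gas = −W_by = 18786 J.

W ≈ 18.8 kJ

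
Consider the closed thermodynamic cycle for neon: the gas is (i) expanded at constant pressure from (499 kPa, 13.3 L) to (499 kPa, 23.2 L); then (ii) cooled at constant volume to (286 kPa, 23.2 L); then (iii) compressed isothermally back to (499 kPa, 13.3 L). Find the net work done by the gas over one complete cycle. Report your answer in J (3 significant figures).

Leg (i): W = PΔV = (499)(23.2 − 13.3) = 4940 J.
Leg (ii): W = 0.
Leg (iii): W = PᵢVᵢ ln(V_f/Vᵢ) = (6635) ln(13.3/23.2) = -3692 J.
W_net = 4940 − 3692 = 1248 J.

W_net ≈ 1250 J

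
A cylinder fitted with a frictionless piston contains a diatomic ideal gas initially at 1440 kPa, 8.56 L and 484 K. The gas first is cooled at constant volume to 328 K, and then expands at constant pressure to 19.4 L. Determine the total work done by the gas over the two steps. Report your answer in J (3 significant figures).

W_total ≈ 10600 J

Step 1 (isochoric): W = 0 (constant volume).
After step 1: P = 975.9 kPa (V unchanged).
Step 2 (isobaric): W = PΔV = (975.9 kPa)(19.4 − 8.56 L) = 10578 J.
W_total = 0 + 10578 = 10578 J.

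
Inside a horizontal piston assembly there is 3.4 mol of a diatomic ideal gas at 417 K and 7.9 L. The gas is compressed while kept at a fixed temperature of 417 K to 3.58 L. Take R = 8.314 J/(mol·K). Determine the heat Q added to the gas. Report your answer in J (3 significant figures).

Isothermal ⇒ ΔU = 0, so Q = W = nRT ln(V₂/V₁).
Q = (3.4)(8.314)(417) ln(3.58/7.9) = 11788 × -0.7915 = -9330 J.

Q ≈ -9330 J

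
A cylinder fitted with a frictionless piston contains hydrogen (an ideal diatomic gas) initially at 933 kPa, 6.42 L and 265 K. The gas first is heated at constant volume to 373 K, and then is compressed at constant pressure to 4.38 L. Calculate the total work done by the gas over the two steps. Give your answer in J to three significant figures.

Step 1 (isochoric): W = 0 (constant volume).
After step 1: P = 1313 kPa (V unchanged).
Step 2 (isobaric): W = PΔV = (1313 kPa)(4.38 − 6.42 L) = -2679 J.
W_total = 0 − 2679 = -2679 J.

W_total ≈ -2680 J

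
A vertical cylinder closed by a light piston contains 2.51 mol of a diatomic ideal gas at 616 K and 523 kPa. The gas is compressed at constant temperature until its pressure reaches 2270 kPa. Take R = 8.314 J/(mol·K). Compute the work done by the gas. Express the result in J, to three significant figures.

W ≈ -18900 J

Isothermal process: W = nRT ln(V₂/V₁) = nRT ln(P₁/P₂).
W = (2.51)(8.314)(616) × ln(523/2270)
  = 12855 × ln(0.2304) = 12855 × -1.468
W_by_gas = -18870 J.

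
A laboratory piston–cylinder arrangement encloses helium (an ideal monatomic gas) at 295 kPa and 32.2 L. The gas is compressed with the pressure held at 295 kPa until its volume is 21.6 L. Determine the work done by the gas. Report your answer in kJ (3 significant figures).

Isobaric: W = P ΔV.
W = (295 kPa)(21.6 − 32.2 L) = (295)(-10.6) = -3127 J.

W ≈ -3.13 kJ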